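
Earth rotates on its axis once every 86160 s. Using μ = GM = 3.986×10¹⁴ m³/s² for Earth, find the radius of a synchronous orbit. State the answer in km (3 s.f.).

r_sync ≈ 42200 km

A synchronous orbit has period T, so by Kepler's third law a = (μT²/4π²)^(1/3).
μT²/4π² = 3.986×10¹⁴ × (8.616×10⁴)² / 39.48 = 7.495×10²² m³.
a = 4.216×10⁷ m = 42163 km.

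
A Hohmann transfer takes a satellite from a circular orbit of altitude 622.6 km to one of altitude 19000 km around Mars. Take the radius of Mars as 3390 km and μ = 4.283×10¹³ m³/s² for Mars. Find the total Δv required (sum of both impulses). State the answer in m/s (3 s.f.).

Δv_total ≈ 1610 m/s

r₁ = 3390 + 622.6 = 4012.6 km = 4.0126×10⁶ m.
r₂ = 3390 + 19000 = 22390 km = 2.2390×10⁷ m.
Transfer ellipse a_t = (r₁ + r₂)/2 = 1.320×10⁷ m.
At r₁: circular v_c1 = √(μ/r₁) = 3267 m/s; transfer-periapsis v_p = √[μ(2/r₁ − 1/a_t)] = 4255 m/s.
Δv₁ = v_p − v_c1 = 987.7 m/s.
At r₂: circular v_c2 = √(μ/r₂) = 1383 m/s; transfer-apoapsis v_a = √[μ(2/r₂ − 1/a_t)] = 762.5 m/s.
Δv₂ = v_c2 − v_a = 620.6 m/s.
Total Δv = Δv₁ + Δv₂ = 1608 m/s.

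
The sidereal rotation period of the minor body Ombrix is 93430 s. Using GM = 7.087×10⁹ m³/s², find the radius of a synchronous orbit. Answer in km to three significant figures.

A synchronous orbit has period T, so by Kepler's third law a = (μT²/4π²)^(1/3).
μT²/4π² = 7.087×10⁹ × (9.343×10⁴)² / 39.48 = 1.567×10¹⁸ m³.
a = 1.162×10⁶ m = 1161.5 km.

r_sync ≈ 1160 km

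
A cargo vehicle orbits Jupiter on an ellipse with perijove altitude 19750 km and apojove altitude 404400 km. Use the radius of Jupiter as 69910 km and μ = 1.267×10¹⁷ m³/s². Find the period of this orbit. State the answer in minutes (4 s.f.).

r_p = 69910 + 19750 = 89660 km = 8.9660×10⁷ m.
r_a = 69910 + 404400 = 474310 km = 4.7431×10⁸ m.
Semi-major axis a = (r_p + r_a)/2 = (89660 + 4.7431×10⁵)/2 = 2.8198×10⁵ km = 2.820×10⁸ m.
By Kepler's third law T = 2π√(a³/μ) = 2π × 1.330×10⁴ = 8.359×10⁴ s.
= 1393 minutes.

T ≈ 1393 minutes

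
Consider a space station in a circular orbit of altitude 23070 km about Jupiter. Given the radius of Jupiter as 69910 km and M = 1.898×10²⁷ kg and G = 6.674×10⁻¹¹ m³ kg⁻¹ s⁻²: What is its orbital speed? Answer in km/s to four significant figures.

μ = GM = 6.674×10⁻¹¹ × 1.898×10²⁷ = 1.267×10¹⁷ m³/s².
r = 69910 + 23070 = 92980 km = 9.2980×10⁷ m.
For a circular orbit v = √(μ/r) = √(1.267×10¹⁷ / 9.298×10⁷) = √(1.362×10⁹) = 36910 m/s.
That is 36.91 km/s.

v ≈ 36.91 km/s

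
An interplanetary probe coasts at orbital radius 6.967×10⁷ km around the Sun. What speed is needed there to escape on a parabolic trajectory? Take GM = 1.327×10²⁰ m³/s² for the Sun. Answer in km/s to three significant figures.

r = 6.967×10⁷ km = 6.967×10¹⁰ m.
Escape speed v_esc = √(2μ/r) = √(2 × 1.327×10²⁰ / 6.967×10¹⁰) = √(3.809×10⁹) = 61720 m/s.
= 61.72 km/s.

v_esc ≈ 61.7 km/s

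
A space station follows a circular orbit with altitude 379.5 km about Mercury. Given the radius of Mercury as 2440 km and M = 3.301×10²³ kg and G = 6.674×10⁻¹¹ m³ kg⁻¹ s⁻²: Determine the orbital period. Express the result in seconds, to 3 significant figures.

μ = GM = 6.674×10⁻¹¹ × 3.301×10²³ = 2.203×10¹³ m³/s².
r = 2440 + 379.5 = 2819.5 km = 2.8195×10⁶ m.
Kepler's third law: T = 2π√(r³/μ) = 2π√((2.820×10⁶)³ / 2.203×10¹³).
r³/μ = 1.017×10⁶ s², so T = 2π × 1.009×10³ = 6.338×10³ s.

T ≈ 6340 seconds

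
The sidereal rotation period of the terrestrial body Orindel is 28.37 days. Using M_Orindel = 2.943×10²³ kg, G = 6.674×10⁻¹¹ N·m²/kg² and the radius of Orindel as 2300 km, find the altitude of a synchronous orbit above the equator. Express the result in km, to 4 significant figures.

μ = GM = 6.674×10⁻¹¹ × 2.943×10²³ = 1.964×10¹³ m³/s².
T = 28.37 days = 2.451×10⁶ s.
A synchronous orbit has period T, so by Kepler's third law a = (μT²/4π²)^(1/3).
μT²/4π² = 1.964×10¹³ × (2.451×10⁶)² / 39.48 = 2.989×10²⁴ m³.
a = 1.441×10⁸ m = 1.4405×10⁵ km.
Altitude h = a − R = 1.4405×10⁵ − 2300 = 1.4175×10⁵ km.

h_sync ≈ 1.418×10⁵ km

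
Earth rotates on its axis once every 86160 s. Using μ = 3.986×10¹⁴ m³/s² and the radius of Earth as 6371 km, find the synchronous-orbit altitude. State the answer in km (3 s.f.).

A synchronous orbit has period T, so by Kepler's third law a = (μT²/4π²)^(1/3).
μT²/4π² = 3.986×10¹⁴ × (8.616×10⁴)² / 39.48 = 7.495×10²² m³.
a = 4.216×10⁷ m = 42163 km.
Altitude h = a − R = 42163 − 6371 = 35792 km.

h_sync ≈ 35800 km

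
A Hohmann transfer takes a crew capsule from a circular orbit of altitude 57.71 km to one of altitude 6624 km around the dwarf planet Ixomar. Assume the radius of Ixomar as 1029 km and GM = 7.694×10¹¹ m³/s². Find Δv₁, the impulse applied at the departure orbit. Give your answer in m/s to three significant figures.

Δv ≈ 272 m/s

r₁ = 1029 + 57.71 = 1086.7 km = 1.0867×10⁶ m.
r₂ = 1029 + 6624 = 7653.0 km = 7.6530×10⁶ m.
Transfer ellipse a_t = (r₁ + r₂)/2 = 4.370×10⁶ m.
At r₁: circular v_c1 = √(μ/r₁) = 841.4 m/s; transfer-periapsis v_p = √[μ(2/r₁ − 1/a_t)] = 1114 m/s.
Δv₁ = v_p − v_c1 = 272.1 m/s.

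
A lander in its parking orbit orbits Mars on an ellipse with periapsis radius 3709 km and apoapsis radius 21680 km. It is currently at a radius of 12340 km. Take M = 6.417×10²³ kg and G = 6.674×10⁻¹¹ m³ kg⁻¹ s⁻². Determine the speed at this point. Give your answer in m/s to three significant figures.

v ≈ 1890 m/s

μ = GM = 6.674×10⁻¹¹ × 6.417×10²³ = 4.283×10¹³ m³/s².
Semi-major axis a = (r_p + r_a)/2 = 12694 km = 1.269×10⁷ m.
Vis-viva: v² = μ(2/r − 1/a) = 4.283×10¹³ × (1.621×10⁻⁷ − 7.877×10⁻⁸) = 3.568×10⁶ m²/s².
v = 1889 m/s.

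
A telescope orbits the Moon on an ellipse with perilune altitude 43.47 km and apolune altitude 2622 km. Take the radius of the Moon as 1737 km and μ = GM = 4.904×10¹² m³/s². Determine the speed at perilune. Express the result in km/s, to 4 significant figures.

v ≈ 1.978 km/s

r_p = 1737 + 43.47 = 1780.5 km = 1.7805×10⁶ m.
r_a = 1737 + 2622 = 4359.0 km = 4.3590×10⁶ m.
Semi-major axis a = (r_p + r_a)/2 = 3069.7 km = 3.070×10⁶ m.
Vis-viva: v² = μ(2/r − 1/a) = 4.904×10¹² × (1.123×10⁻⁶ − 3.258×10⁻⁷) = 3.911×10⁶ m²/s².
v = 1978 m/s = 1.978 km/s.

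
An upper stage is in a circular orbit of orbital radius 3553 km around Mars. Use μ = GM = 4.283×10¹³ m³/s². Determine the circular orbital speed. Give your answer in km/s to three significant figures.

r = 3553 km = 3.553×10⁶ m.
For a circular orbit v = √(μ/r) = √(4.283×10¹³ / 3.553×10⁶) = √(1.205×10⁷) = 3472 m/s.
That is 3.472 km/s.

v ≈ 3.47 km/s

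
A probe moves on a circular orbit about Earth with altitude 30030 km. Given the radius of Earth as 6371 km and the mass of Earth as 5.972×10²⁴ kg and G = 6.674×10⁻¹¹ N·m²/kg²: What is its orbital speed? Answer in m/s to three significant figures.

μ = GM = 6.674×10⁻¹¹ × 5.972×10²⁴ = 3.986×10¹⁴ m³/s².
r = 6371 + 30030 = 36401 km = 3.6401×10⁷ m.
For a circular orbit v = √(μ/r) = √(3.986×10¹⁴ / 3.640×10⁷) = √(1.095×10⁷) = 3309 m/s.

v ≈ 3310 m/s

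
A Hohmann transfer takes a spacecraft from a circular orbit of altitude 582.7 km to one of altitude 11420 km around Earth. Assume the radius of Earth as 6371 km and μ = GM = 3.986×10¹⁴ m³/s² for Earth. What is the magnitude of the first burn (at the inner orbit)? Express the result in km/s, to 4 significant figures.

Δv ≈ 1.508 km/s

r₁ = 6371 + 582.7 = 6953.7 km = 6.9537×10⁶ m.
r₂ = 6371 + 11420 = 17791 km = 1.7791×10⁷ m.
Transfer ellipse a_t = (r₁ + r₂)/2 = 1.237×10⁷ m.
At r₁: circular v_c1 = √(μ/r₁) = 7571 m/s; transfer-perigee v_p = √[μ(2/r₁ − 1/a_t)] = 9079 m/s.
Δv₁ = v_p − v_c1 = 1508 m/s.
= 1.508 km/s.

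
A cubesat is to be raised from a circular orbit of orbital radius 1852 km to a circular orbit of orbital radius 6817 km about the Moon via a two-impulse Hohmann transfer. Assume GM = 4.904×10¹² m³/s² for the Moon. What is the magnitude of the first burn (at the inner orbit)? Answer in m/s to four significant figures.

r₁ = 1852 km = 1.852×10⁶ m.
r₂ = 6817 km = 6.817×10⁶ m.
Transfer ellipse a_t = (r₁ + r₂)/2 = 4.334×10⁶ m.
At r₁: circular v_c1 = √(μ/r₁) = 1627 m/s; transfer-perilune v_p = √[μ(2/r₁ − 1/a_t)] = 2041 m/s.
Δv₁ = v_p − v_c1 = 413.5 m/s.

Δv ≈ 413.5 m/s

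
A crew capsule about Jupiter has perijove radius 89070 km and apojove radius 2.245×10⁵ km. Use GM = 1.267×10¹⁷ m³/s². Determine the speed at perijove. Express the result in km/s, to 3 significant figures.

v ≈ 45.1 km/s

Semi-major axis a = (r_p + r_a)/2 = 1.5678×10⁵ km = 1.568×10⁸ m.
Vis-viva: v² = μ(2/r − 1/a) = 1.267×10¹⁷ × (2.245×10⁻⁸ − 6.378×10⁻⁹) = 2.037×10⁹ m²/s².
v = 45130 m/s = 45.13 km/s.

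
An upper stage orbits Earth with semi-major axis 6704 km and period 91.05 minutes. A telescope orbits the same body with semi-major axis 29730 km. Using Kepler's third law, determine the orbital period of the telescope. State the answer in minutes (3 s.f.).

T₂ ≈ 850 minutes

Kepler's third law: T² ∝ a³, so T₂ = T₁ (a₂/a₁)^(3/2).
a₂/a₁ = 4.435, (a₂/a₁)^(3/2) = 9.339.
T₂ = 91.05 × 9.339 = 850.3 minutes.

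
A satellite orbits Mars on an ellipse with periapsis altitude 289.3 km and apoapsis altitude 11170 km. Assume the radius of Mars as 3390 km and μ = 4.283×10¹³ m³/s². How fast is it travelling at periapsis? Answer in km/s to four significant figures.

r_p = 3390 + 289.3 = 3679.3 km = 3.6793×10⁶ m.
r_a = 3390 + 11170 = 14560 km = 1.4560×10⁷ m.
Semi-major axis a = (r_p + r_a)/2 = 9119.6 km = 9.120×10⁶ m.
Vis-viva: v² = μ(2/r − 1/a) = 4.283×10¹³ × (5.436×10⁻⁷ − 1.097×10⁻⁷) = 1.859×10⁷ m²/s².
v = 4311 m/s = 4.311 km/s.

v ≈ 4.311 km/s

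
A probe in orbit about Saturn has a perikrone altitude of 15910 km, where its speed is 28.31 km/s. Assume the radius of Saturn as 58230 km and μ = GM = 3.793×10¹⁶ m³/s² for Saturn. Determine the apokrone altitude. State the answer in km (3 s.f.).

r_p = 58230 + 15910 = 74140 km = 7.414×10⁷ m.
Specific energy ε = v²/2 − μ/r = -1.109×10⁸ J/kg, so a = −μ/(2ε) = 1.711×10⁸ m.
The apsides satisfy r_p + r_a = 2a, so the apokrone radius is 2a − r_p = 2.680×10⁸ m = 2.6797×10⁵ km.
Apokrone altitude = 2.6797×10⁵ − 58230 = 2.0974×10⁵ km.

apokrone altitude ≈ 2.10×10⁵ km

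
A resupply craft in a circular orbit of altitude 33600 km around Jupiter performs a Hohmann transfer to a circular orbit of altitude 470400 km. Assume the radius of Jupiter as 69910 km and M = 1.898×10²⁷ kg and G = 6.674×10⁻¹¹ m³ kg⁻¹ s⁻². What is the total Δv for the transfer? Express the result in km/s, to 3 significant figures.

Δv_total ≈ 17.0 km/s

μ = GM = 6.674×10⁻¹¹ × 1.898×10²⁷ = 1.267×10¹⁷ m³/s².
r₁ = 69910 + 33600 = 103510 km = 1.0351×10⁸ m.
r₂ = 69910 + 470400 = 540310 km = 5.4031×10⁸ m.
Transfer ellipse a_t = (r₁ + r₂)/2 = 3.219×10⁸ m.
At r₁: circular v_c1 = √(μ/r₁) = 34980 m/s; transfer-perijove v_p = √[μ(2/r₁ − 1/a_t)] = 45320 m/s.
Δv₁ = v_p − v_c1 = 10340 m/s.
At r₂: circular v_c2 = √(μ/r₂) = 15310 m/s; transfer-apojove v_a = √[μ(2/r₂ − 1/a_t)] = 8682 m/s.
Δv₂ = v_c2 − v_a = 6629 m/s.
Total Δv = Δv₁ + Δv₂ = 16970 m/s = 16.97 km/s.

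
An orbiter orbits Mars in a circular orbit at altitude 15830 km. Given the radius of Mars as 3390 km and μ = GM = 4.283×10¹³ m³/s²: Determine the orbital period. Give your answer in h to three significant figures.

r = 3390 + 15830 = 19220 km = 1.9220×10⁷ m.
Kepler's third law: T = 2π√(r³/μ) = 2π√((1.922×10⁷)³ / 4.283×10¹³).
r³/μ = 1.658×10⁸ s², so T = 2π × 1.288×10⁴ = 8.090×10⁴ s.
Converting: 8.090×10⁴ s ÷ 3600 = 22.47 h.

T ≈ 22.5 h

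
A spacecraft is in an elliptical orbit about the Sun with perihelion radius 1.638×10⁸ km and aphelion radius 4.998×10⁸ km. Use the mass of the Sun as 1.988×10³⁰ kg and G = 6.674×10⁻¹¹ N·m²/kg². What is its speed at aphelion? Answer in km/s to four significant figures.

μ = GM = 6.674×10⁻¹¹ × 1.988×10³⁰ = 1.327×10²⁰ m³/s².
Semi-major axis a = (r_p + r_a)/2 = 3.3180×10⁸ km = 3.318×10¹¹ m.
Vis-viva: v² = μ(2/r − 1/a) = 1.327×10²⁰ × (4.002×10⁻¹² − 3.014×10⁻¹²) = 1.311×10⁸ m²/s².
v = 11450 m/s = 11.45 km/s.

v ≈ 11.45 km/s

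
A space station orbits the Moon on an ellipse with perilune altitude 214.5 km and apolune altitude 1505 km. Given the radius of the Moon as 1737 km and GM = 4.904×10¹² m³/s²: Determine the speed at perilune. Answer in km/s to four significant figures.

v ≈ 1.771 km/s

r_p = 1737 + 214.5 = 1951.5 km = 1.9515×10⁶ m.
r_a = 1737 + 1505 = 3242.0 km = 3.2420×10⁶ m.
Semi-major axis a = (r_p + r_a)/2 = 2596.8 km = 2.597×10⁶ m.
Vis-viva: v² = μ(2/r − 1/a) = 4.904×10¹² × (1.025×10⁻⁶ − 3.851×10⁻⁷) = 3.137×10⁶ m²/s².
v = 1771 m/s = 1.771 km/s.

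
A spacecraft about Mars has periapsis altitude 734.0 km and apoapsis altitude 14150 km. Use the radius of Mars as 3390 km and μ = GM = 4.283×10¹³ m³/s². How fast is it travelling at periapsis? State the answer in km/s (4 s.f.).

r_p = 3390 + 734.0 = 4124.0 km = 4.1240×10⁶ m.
r_a = 3390 + 14150 = 17540 km = 1.7540×10⁷ m.
Semi-major axis a = (r_p + r_a)/2 = 10832 km = 1.083×10⁷ m.
Vis-viva: v² = μ(2/r − 1/a) = 4.283×10¹³ × (4.850×10⁻⁷ − 9.232×10⁻⁸) = 1.682×10⁷ m²/s².
v = 4101 m/s = 4.101 km/s.

v ≈ 4.101 km/s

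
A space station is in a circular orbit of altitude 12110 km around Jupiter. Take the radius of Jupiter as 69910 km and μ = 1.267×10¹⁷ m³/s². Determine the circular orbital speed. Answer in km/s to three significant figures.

r = 69910 + 12110 = 82020 km = 8.2020×10⁷ m.
For a circular orbit v = √(μ/r) = √(1.267×10¹⁷ / 8.202×10⁷) = √(1.545×10⁹) = 39300 m/s.
That is 39.30 km/s.

v ≈ 39.3 km/s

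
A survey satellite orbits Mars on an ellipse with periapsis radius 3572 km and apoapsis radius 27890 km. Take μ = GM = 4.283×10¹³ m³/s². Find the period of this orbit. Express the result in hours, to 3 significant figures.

Semi-major axis a = (r_p + r_a)/2 = (3572.0 + 27890)/2 = 15731 km = 1.573×10⁷ m.
By Kepler's third law T = 2π√(a³/μ) = 2π × 9.534×10³ = 5.990×10⁴ s.
= 16.64 hours.

T ≈ 16.6 hours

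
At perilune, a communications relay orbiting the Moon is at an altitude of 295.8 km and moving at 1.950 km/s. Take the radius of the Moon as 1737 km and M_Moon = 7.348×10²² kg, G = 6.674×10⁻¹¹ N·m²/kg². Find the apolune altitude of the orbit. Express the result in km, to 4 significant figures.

μ = GM = 6.674×10⁻¹¹ × 7.348×10²² = 4.904×10¹² m³/s².
r_p = 1737 + 295.8 = 2032.8 km = 2.033×10⁶ m.
Specific energy ε = v²/2 − μ/r = -5.112×10⁵ J/kg, so a = −μ/(2ε) = 4.796×10⁶ m.
The apsides satisfy r_p + r_a = 2a, so the apolune radius is 2a − r_p = 7.560×10⁶ m = 7560.2 km.
Apolune altitude = 7560.2 − 1737 = 5823.2 km.

apolune altitude ≈ 5823 km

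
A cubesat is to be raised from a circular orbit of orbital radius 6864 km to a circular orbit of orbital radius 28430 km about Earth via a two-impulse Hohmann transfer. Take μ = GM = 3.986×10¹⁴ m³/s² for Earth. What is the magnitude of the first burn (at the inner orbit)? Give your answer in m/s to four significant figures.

r₁ = 6864 km = 6.864×10⁶ m.
r₂ = 28430 km = 2.843×10⁷ m.
Transfer ellipse a_t = (r₁ + r₂)/2 = 1.765×10⁷ m.
At r₁: circular v_c1 = √(μ/r₁) = 7620 m/s; transfer-perigee v_p = √[μ(2/r₁ − 1/a_t)] = 9672 m/s.
Δv₁ = v_p − v_c1 = 2052 m/s.

Δv ≈ 2052 m/s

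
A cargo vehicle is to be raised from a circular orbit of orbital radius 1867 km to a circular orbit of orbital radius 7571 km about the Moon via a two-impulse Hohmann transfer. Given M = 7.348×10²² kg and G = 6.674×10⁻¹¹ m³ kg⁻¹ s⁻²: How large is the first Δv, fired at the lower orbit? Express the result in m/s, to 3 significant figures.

μ = GM = 6.674×10⁻¹¹ × 7.348×10²² = 4.904×10¹² m³/s².
r₁ = 1867 km = 1.867×10⁶ m.
r₂ = 7571 km = 7.571×10⁶ m.
Transfer ellipse a_t = (r₁ + r₂)/2 = 4.719×10⁶ m.
At r₁: circular v_c1 = √(μ/r₁) = 1621 m/s; transfer-perilune v_p = √[μ(2/r₁ − 1/a_t)] = 2053 m/s.
Δv₁ = v_p − v_c1 = 432.1 m/s.

Δv ≈ 432 m/s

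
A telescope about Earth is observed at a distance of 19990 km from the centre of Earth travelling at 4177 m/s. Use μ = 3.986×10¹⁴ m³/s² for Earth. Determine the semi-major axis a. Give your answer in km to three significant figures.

r = 1.999×10⁷ m.
Specific orbital energy ε = v²/2 − μ/r = (4177)²/2 − 3.986×10¹⁴/1.999×10⁷ = -1.122×10⁷ J/kg.
Since ε = −μ/(2a), a = −μ/(2ε) = 1.777×10⁷ m = 17769 km.

a ≈ 17800 km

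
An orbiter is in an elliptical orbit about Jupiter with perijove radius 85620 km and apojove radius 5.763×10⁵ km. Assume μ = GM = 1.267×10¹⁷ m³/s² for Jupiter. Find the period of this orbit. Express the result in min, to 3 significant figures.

Semi-major axis a = (r_p + r_a)/2 = (85620 + 5.7630×10⁵)/2 = 3.3096×10⁵ km = 3.310×10⁸ m.
By Kepler's third law T = 2π√(a³/μ) = 2π × 1.692×10⁴ = 1.063×10⁵ s.
= 1771 min.

T ≈ 1770 min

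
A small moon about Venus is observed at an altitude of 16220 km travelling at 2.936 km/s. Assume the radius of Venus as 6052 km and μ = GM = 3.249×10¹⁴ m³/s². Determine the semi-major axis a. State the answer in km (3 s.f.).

a ≈ 15800 km

r = 6052 + 16220 = 22272 km = 2.227×10⁷ m.
Specific orbital energy ε = v²/2 − μ/r = (2936)²/2 − 3.249×10¹⁴/2.227×10⁷ = -1.028×10⁷ J/kg.
Since ε = −μ/(2a), a = −μ/(2ε) = 1.581×10⁷ m = 15806 km.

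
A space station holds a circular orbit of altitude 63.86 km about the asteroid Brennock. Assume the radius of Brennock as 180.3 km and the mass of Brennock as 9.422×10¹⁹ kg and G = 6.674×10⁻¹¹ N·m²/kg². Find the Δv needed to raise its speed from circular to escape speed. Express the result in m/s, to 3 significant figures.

μ = GM = 6.674×10⁻¹¹ × 9.422×10¹⁹ = 6.288×10⁹ m³/s².
r = 180.3 + 63.86 = 244.16 km = 2.4416×10⁵ m.
Circular speed v_c = √(μ/r) = 160.5 m/s.
Escape speed v_esc = √(2μ/r) = √2 × v_c = 227.0 m/s.
Δv = v_esc − v_c = 66.47 m/s.

Δv ≈ 66.5 m/s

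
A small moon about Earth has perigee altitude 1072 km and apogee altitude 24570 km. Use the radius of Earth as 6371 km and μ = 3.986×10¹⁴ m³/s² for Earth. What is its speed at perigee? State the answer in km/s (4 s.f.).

v ≈ 9.292 km/s

r_p = 6371 + 1072 = 7443.0 km = 7.4430×10⁶ m.
r_a = 6371 + 24570 = 30941 km = 3.0941×10⁷ m.
Semi-major axis a = (r_p + r_a)/2 = 19192 km = 1.919×10⁷ m.
Vis-viva: v² = μ(2/r − 1/a) = 3.986×10¹⁴ × (2.687×10⁻⁷ − 5.211×10⁻⁸) = 8.634×10⁷ m²/s².
v = 9292 m/s = 9.292 km/s.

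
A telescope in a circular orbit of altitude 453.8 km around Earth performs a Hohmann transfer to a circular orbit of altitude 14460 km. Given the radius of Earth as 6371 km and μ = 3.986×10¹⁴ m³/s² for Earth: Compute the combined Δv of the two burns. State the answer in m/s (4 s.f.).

r₁ = 6371 + 453.8 = 6824.8 km = 6.8248×10⁶ m.
r₂ = 6371 + 14460 = 20831 km = 2.0831×10⁷ m.
Transfer ellipse a_t = (r₁ + r₂)/2 = 1.383×10⁷ m.
At r₁: circular v_c1 = √(μ/r₁) = 7642 m/s; transfer-perigee v_p = √[μ(2/r₁ − 1/a_t)] = 9380 m/s.
Δv₁ = v_p − v_c1 = 1738 m/s.
At r₂: circular v_c2 = √(μ/r₂) = 4374 m/s; transfer-apogee v_a = √[μ(2/r₂ − 1/a_t)] = 3073 m/s.
Δv₂ = v_c2 − v_a = 1301 m/s.
Total Δv = Δv₁ + Δv₂ = 3039 m/s.

Δv_total ≈ 3039 m/s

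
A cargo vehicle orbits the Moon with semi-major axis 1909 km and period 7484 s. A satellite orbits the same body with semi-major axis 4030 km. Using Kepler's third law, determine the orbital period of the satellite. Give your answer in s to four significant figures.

T₂ ≈ 22960 s

Kepler's third law: T² ∝ a³, so T₂ = T₁ (a₂/a₁)^(3/2).
a₂/a₁ = 2.111, (a₂/a₁)^(3/2) = 3.067.
T₂ = 7484 × 3.067 = 22960 s.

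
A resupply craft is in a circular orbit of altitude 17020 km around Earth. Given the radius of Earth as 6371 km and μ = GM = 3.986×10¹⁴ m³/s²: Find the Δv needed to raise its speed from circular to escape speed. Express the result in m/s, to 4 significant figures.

r = 6371 + 17020 = 23391 km = 2.3391×10⁷ m.
Circular speed v_c = √(μ/r) = 4128 m/s.
Escape speed v_esc = √(2μ/r) = √2 × v_c = 5838 m/s.
Δv = v_esc − v_c = 1710 m/s.

Δv ≈ 1710 m/s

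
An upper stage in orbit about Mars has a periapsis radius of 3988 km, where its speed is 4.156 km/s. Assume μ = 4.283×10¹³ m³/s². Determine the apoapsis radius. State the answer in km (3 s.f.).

r_p = 3.988×10⁶ m.
Specific energy ε = v²/2 − μ/r = -2.104×10⁶ J/kg, so a = −μ/(2ε) = 1.018×10⁷ m.
The apsides satisfy r_p + r_a = 2a, so the apoapsis radius is 2a − r_p = 1.637×10⁷ m = 16373 km.

apoapsis radius ≈ 16400 km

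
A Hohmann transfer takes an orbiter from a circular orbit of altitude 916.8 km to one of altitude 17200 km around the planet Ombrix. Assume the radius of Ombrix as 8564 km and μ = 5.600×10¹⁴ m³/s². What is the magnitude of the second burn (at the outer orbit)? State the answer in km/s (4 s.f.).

Δv ≈ 1.243 km/s

r₁ = 8564 + 916.8 = 9480.8 km = 9.4808×10⁶ m.
r₂ = 8564 + 17200 = 25764 km = 2.5764×10⁷ m.
Transfer ellipse a_t = (r₁ + r₂)/2 = 1.762×10⁷ m.
At r₁: circular v_c1 = √(μ/r₁) = 7685 m/s; transfer-periapsis v_p = √[μ(2/r₁ − 1/a_t)] = 9293 m/s.
At r₂: circular v_c2 = √(μ/r₂) = 4662 m/s; transfer-apoapsis v_a = √[μ(2/r₂ − 1/a_t)] = 3420 m/s.
Δv₂ = v_c2 − v_a = 1243 m/s.
= 1.243 km/s.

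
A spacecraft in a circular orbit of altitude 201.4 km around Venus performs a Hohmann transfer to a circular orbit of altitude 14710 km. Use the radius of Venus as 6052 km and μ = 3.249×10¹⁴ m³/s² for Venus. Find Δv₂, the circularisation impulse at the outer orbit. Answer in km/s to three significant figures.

Δv ≈ 1.26 km/s

r₁ = 6052 + 201.4 = 6253.4 km = 6.2534×10⁶ m.
r₂ = 6052 + 14710 = 20762 km = 2.0762×10⁷ m.
Transfer ellipse a_t = (r₁ + r₂)/2 = 1.351×10⁷ m.
At r₁: circular v_c1 = √(μ/r₁) = 7208 m/s; transfer-periapsis v_p = √[μ(2/r₁ − 1/a_t)] = 8936 m/s.
At r₂: circular v_c2 = √(μ/r₂) = 3956 m/s; transfer-apoapsis v_a = √[μ(2/r₂ − 1/a_t)] = 2692 m/s.
Δv₂ = v_c2 − v_a = 1264 m/s.
= 1.264 km/s.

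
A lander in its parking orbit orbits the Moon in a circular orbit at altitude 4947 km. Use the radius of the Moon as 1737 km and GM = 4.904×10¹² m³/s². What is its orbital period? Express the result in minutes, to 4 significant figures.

r = 1737 + 4947 = 6684.0 km = 6.6840×10⁶ m.
Kepler's third law: T = 2π√(r³/μ) = 2π√((6.684×10⁶)³ / 4.904×10¹²).
r³/μ = 6.089×10⁷ s², so T = 2π × 7.803×10³ = 4.903×10⁴ s.
Converting: 4.903×10⁴ s ÷ 60.00 = 817.2 minutes.

T ≈ 817.2 minutes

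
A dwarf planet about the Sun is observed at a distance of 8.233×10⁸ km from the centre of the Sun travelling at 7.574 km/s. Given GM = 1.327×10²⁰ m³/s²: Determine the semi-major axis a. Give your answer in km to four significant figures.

a ≈ 5.008×10⁸ km

r = 8.233×10¹¹ m.
Vis-viva rearranged: 1/a = 2/r − v²/μ = 2.429×10⁻¹² − 4.323×10⁻¹³ = 1.997×10⁻¹² m⁻¹.
a = 5.008×10¹¹ m = 5.0076×10⁸ km.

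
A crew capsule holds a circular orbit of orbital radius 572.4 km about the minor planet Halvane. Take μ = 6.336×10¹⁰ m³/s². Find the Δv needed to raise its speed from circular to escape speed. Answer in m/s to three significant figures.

r = 572.4 km = 5.724×10⁵ m.
Circular speed v_c = √(μ/r) = 332.7 m/s.
Escape speed v_esc = √(2μ/r) = √2 × v_c = 470.5 m/s.
Δv = v_esc − v_c = 137.8 m/s.

Δv ≈ 138 m/s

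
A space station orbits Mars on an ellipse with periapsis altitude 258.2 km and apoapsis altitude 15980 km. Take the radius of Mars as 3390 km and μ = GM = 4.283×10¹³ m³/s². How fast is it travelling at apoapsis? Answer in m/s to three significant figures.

r_p = 3390 + 258.2 = 3648.2 km = 3.6482×10⁶ m.
r_a = 3390 + 15980 = 19370 km = 1.9370×10⁷ m.
Semi-major axis a = (r_p + r_a)/2 = 11509 km = 1.151×10⁷ m.
Vis-viva: v² = μ(2/r − 1/a) = 4.283×10¹³ × (1.033×10⁻⁷ − 8.689×10⁻⁸) = 7.009×10⁵ m²/s².
v = 837.2 m/s.

v ≈ 837 m/s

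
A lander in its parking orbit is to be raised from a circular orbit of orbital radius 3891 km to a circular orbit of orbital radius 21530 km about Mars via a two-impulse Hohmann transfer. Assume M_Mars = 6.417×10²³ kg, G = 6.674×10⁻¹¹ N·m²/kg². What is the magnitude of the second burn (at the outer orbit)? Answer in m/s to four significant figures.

μ = GM = 6.674×10⁻¹¹ × 6.417×10²³ = 4.283×10¹³ m³/s².
r₁ = 3891 km = 3.891×10⁶ m.
r₂ = 21530 km = 2.153×10⁷ m.
Transfer ellipse a_t = (r₁ + r₂)/2 = 1.271×10⁷ m.
At r₁: circular v_c1 = √(μ/r₁) = 3318 m/s; transfer-periapsis v_p = √[μ(2/r₁ − 1/a_t)] = 4318 m/s.
At r₂: circular v_c2 = √(μ/r₂) = 1410 m/s; transfer-apoapsis v_a = √[μ(2/r₂ − 1/a_t)] = 780.3 m/s.
Δv₂ = v_c2 − v_a = 630.0 m/s.

Δv ≈ 630.0 m/s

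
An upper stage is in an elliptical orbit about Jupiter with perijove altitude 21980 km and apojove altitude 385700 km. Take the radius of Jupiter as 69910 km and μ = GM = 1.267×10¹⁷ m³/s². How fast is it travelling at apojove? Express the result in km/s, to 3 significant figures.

v ≈ 9.66 km/s

r_p = 69910 + 21980 = 91890 km = 9.1890×10⁷ m.
r_a = 69910 + 385700 = 455610 km = 4.5561×10⁸ m.
Semi-major axis a = (r_p + r_a)/2 = 2.7375×10⁵ km = 2.738×10⁸ m.
Vis-viva: v² = μ(2/r − 1/a) = 1.267×10¹⁷ × (4.390×10⁻⁹ − 3.653×10⁻⁹) = 9.335×10⁷ m²/s².
v = 9662 m/s = 9.662 km/s.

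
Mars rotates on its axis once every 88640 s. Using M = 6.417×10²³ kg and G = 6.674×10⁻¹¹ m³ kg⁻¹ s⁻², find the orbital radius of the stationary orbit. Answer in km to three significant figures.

r_sync ≈ 20400 km

μ = GM = 6.674×10⁻¹¹ × 6.417×10²³ = 4.283×10¹³ m³/s².
A synchronous orbit has period T, so by Kepler's third law a = (μT²/4π²)^(1/3).
μT²/4π² = 4.283×10¹³ × (8.864×10⁴)² / 39.48 = 8.524×10²¹ m³.
a = 2.043×10⁷ m = 20427 km.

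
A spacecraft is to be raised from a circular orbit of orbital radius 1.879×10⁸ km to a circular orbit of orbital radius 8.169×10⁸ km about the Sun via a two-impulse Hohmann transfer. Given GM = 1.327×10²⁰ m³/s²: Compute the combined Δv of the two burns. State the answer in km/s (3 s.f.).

r₁ = 1.879×10⁸ km = 1.879×10¹¹ m.
r₂ = 8.169×10⁸ km = 8.169×10¹¹ m.
Transfer ellipse a_t = (r₁ + r₂)/2 = 5.024×10¹¹ m.
At r₁: circular v_c1 = √(μ/r₁) = 26570 m/s; transfer-perihelion v_p = √[μ(2/r₁ − 1/a_t)] = 33890 m/s.
Δv₁ = v_p − v_c1 = 7312 m/s.
At r₂: circular v_c2 = √(μ/r₂) = 12750 m/s; transfer-aphelion v_a = √[μ(2/r₂ − 1/a_t)] = 7795 m/s.
Δv₂ = v_c2 − v_a = 4951 m/s.
Total Δv = Δv₁ + Δv₂ = 12260 m/s = 12.26 km/s.

Δv_total ≈ 12.3 km/s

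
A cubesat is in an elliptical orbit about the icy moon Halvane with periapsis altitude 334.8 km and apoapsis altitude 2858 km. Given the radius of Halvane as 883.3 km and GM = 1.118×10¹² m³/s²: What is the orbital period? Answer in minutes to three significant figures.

r_p = 883.3 + 334.8 = 1218.1 km = 1.2181×10⁶ m.
r_a = 883.3 + 2858 = 3741.3 km = 3.7413×10⁶ m.
Semi-major axis a = (r_p + r_a)/2 = (1218.1 + 3741.3)/2 = 2479.7 km = 2.480×10⁶ m.
By Kepler's third law T = 2π√(a³/μ) = 2π × 3.693×10³ = 2.320×10⁴ s.
= 386.7 minutes.

T ≈ 387 minutes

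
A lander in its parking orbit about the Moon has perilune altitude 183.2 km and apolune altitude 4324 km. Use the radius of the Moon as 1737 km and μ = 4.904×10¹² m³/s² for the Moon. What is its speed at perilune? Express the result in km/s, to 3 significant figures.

r_p = 1737 + 183.2 = 1920.2 km = 1.9202×10⁶ m.
r_a = 1737 + 4324 = 6061.0 km = 6.0610×10⁶ m.
Semi-major axis a = (r_p + r_a)/2 = 3990.6 km = 3.991×10⁶ m.
Vis-viva: v² = μ(2/r − 1/a) = 4.904×10¹² × (1.042×10⁻⁶ − 2.506×10⁻⁷) = 3.879×10⁶ m²/s².
v = 1969 m/s = 1.969 km/s.

v ≈ 1.97 km/s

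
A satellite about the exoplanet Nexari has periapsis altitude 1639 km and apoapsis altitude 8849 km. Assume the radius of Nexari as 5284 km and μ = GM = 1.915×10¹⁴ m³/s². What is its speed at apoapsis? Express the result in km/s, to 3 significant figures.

r_p = 5284 + 1639 = 6923.0 km = 6.9230×10⁶ m.
r_a = 5284 + 8849 = 14133 km = 1.4133×10⁷ m.
Semi-major axis a = (r_p + r_a)/2 = 10528 km = 1.053×10⁷ m.
Vis-viva: v² = μ(2/r − 1/a) = 1.915×10¹⁴ × (1.415×10⁻⁷ − 9.498×10⁻⁸) = 8.910×10⁶ m²/s².
v = 2985 m/s = 2.985 km/s.

v ≈ 2.98 km/s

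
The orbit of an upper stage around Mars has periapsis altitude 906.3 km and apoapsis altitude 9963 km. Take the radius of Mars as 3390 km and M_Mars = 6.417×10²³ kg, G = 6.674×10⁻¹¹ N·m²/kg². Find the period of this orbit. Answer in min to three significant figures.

T ≈ 419 min

μ = GM = 6.674×10⁻¹¹ × 6.417×10²³ = 4.283×10¹³ m³/s².
r_p = 3390 + 906.3 = 4296.3 km = 4.2963×10⁶ m.
r_a = 3390 + 9963 = 13353 km = 1.3353×10⁷ m.
Semi-major axis a = (r_p + r_a)/2 = (4296.3 + 13353)/2 = 8824.6 km = 8.825×10⁶ m.
By Kepler's third law T = 2π√(a³/μ) = 2π × 4.006×10³ = 2.517×10⁴ s.
= 419.5 min.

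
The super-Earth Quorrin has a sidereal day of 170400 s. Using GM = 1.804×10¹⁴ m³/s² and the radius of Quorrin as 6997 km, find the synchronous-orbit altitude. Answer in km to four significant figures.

A synchronous orbit has period T, so by Kepler's third law a = (μT²/4π²)^(1/3).
μT²/4π² = 1.804×10¹⁴ × (1.704×10⁵)² / 39.48 = 1.327×10²³ m³.
a = 5.100×10⁷ m = 51004 km.
Altitude h = a − R = 51004 − 6997 = 44007 km.

h_sync ≈ 44010 km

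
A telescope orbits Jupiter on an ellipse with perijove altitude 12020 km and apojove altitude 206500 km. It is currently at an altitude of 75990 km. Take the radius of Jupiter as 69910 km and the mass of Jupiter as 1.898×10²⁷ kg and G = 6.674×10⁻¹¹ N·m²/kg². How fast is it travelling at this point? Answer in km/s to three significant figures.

μ = GM = 6.674×10⁻¹¹ × 1.898×10²⁷ = 1.267×10¹⁷ m³/s².
r_p = 69910 + 12020 = 81930 km = 8.1930×10⁷ m.
r_a = 69910 + 206500 = 276410 km = 2.7641×10⁸ m.
r = 69910 + 75990 = 1.4590×10⁵ km = 1.459×10⁸ m.
Semi-major axis a = (r_p + r_a)/2 = 1.7917×10⁵ km = 1.792×10⁸ m.
Vis-viva: v² = μ(2/r − 1/a) = 1.267×10¹⁷ × (1.371×10⁻⁸ − 5.581×10⁻⁹) = 1.029×10⁹ m²/s².
v = 32080 m/s = 32.08 km/s.

v ≈ 32.1 km/s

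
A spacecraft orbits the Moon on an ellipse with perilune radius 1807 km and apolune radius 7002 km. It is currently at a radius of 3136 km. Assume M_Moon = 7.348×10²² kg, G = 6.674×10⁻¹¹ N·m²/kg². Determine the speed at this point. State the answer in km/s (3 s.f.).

v ≈ 1.42 km/s

μ = GM = 6.674×10⁻¹¹ × 7.348×10²² = 4.904×10¹² m³/s².
Semi-major axis a = (r_p + r_a)/2 = 4404.5 km = 4.404×10⁶ m.
Vis-viva: v² = μ(2/r − 1/a) = 4.904×10¹² × (6.378×10⁻⁷ − 2.270×10⁻⁷) = 2.014×10⁶ m²/s².
v = 1419 m/s = 1.419 km/s.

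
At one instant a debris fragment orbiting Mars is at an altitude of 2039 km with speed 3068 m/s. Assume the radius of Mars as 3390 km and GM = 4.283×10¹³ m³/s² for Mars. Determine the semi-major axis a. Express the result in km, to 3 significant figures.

r = 3390 + 2039 = 5429.0 km = 5.429×10⁶ m.
Specific orbital energy ε = v²/2 − μ/r = (3068)²/2 − 4.283×10¹³/5.429×10⁶ = -3.183×10⁶ J/kg.
Since ε = −μ/(2a), a = −μ/(2ε) = 6.728×10⁶ m = 6728.3 km.

a ≈ 6730 km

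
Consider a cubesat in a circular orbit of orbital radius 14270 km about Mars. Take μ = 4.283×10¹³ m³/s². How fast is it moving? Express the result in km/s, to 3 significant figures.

r = 14270 km = 1.427×10⁷ m.
For a circular orbit v = √(μ/r) = √(4.283×10¹³ / 1.427×10⁷) = √(3.001×10⁶) = 1732 m/s.
That is 1.732 km/s.

v ≈ 1.73 km/s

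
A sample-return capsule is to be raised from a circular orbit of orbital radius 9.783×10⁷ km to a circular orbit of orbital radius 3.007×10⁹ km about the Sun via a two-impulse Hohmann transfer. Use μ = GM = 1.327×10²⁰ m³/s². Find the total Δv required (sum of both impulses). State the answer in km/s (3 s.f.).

r₁ = 9.783×10⁷ km = 9.783×10¹⁰ m.
r₂ = 3.007×10⁹ km = 3.007×10¹² m.
Transfer ellipse a_t = (r₁ + r₂)/2 = 1.552×10¹² m.
At r₁: circular v_c1 = √(μ/r₁) = 36830 m/s; transfer-perihelion v_p = √[μ(2/r₁ − 1/a_t)] = 51260 m/s.
Δv₁ = v_p − v_c1 = 14430 m/s.
At r₂: circular v_c2 = √(μ/r₂) = 6643 m/s; transfer-aphelion v_a = √[μ(2/r₂ − 1/a_t)] = 1668 m/s.
Δv₂ = v_c2 − v_a = 4975 m/s.
Total Δv = Δv₁ + Δv₂ = 19400 m/s = 19.40 km/s.

Δv_total ≈ 19.4 km/s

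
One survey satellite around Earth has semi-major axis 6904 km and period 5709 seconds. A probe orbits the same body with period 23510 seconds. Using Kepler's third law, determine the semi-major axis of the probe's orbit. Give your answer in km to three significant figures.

Kepler's third law: a³ ∝ T², so a₂ = a₁ (T₂/T₁)^(2/3).
T₂/T₁ = 4.118, (T₂/T₁)^(2/3) = 2.569.
a₂ = 6904 × 2.569 = 17740 km.

a₂ ≈ 17700 km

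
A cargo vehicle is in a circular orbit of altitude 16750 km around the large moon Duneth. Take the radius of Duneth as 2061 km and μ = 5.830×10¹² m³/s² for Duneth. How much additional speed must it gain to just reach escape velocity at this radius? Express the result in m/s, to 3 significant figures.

Δv ≈ 231 m/s

r = 2061 + 16750 = 18811 km = 1.8811×10⁷ m.
Circular speed v_c = √(μ/r) = 556.7 m/s.
Escape speed v_esc = √(2μ/r) = √2 × v_c = 787.3 m/s.
Δv = v_esc − v_c = 230.6 m/s.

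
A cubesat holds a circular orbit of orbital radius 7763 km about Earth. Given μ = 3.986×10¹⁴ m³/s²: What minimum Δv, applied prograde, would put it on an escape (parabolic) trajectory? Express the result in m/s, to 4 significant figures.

Δv ≈ 2968 m/s

r = 7763 km = 7.763×10⁶ m.
Circular speed v_c = √(μ/r) = 7166 m/s.
Escape speed v_esc = √(2μ/r) = √2 × v_c = 10130 m/s.
Δv = v_esc − v_c = 2968 m/s.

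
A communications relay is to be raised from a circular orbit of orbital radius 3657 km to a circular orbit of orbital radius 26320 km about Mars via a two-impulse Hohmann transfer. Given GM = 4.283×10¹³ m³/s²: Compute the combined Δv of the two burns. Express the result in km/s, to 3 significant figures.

r₁ = 3657 km = 3.657×10⁶ m.
r₂ = 26320 km = 2.632×10⁷ m.
Transfer ellipse a_t = (r₁ + r₂)/2 = 1.499×10⁷ m.
At r₁: circular v_c1 = √(μ/r₁) = 3422 m/s; transfer-periapsis v_p = √[μ(2/r₁ − 1/a_t)] = 4535 m/s.
Δv₁ = v_p − v_c1 = 1113 m/s.
At r₂: circular v_c2 = √(μ/r₂) = 1276 m/s; transfer-apoapsis v_a = √[μ(2/r₂ − 1/a_t)] = 630.1 m/s.
Δv₂ = v_c2 − v_a = 645.5 m/s.
Total Δv = Δv₁ + Δv₂ = 1758 m/s = 1.758 km/s.

Δv_total ≈ 1.76 km/s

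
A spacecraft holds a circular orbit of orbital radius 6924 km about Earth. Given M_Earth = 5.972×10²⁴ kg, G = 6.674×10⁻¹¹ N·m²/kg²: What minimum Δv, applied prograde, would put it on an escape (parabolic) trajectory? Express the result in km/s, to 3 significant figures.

Δv ≈ 3.14 km/s

μ = GM = 6.674×10⁻¹¹ × 5.972×10²⁴ = 3.986×10¹⁴ m³/s².
r = 6924 km = 6.924×10⁶ m.
Circular speed v_c = √(μ/r) = 7587 m/s.
Escape speed v_esc = √(2μ/r) = √2 × v_c = 10730 m/s.
Δv = v_esc − v_c = 3143 m/s = 3.143 km/s.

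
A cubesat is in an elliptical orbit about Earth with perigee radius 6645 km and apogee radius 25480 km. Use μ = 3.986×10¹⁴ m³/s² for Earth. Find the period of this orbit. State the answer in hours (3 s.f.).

T ≈ 5.63 hours

Semi-major axis a = (r_p + r_a)/2 = (6645.0 + 25480)/2 = 16062 km = 1.606×10⁷ m.
By Kepler's third law T = 2π√(a³/μ) = 2π × 3.224×10³ = 2.026×10⁴ s.
= 5.628 hours.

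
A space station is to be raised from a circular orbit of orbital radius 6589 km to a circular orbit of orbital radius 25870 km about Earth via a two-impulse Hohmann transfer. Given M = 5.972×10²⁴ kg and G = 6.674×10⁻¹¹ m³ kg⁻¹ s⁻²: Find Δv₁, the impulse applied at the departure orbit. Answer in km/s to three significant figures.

Δv ≈ 2.04 km/s

μ = GM = 6.674×10⁻¹¹ × 5.972×10²⁴ = 3.986×10¹⁴ m³/s².
r₁ = 6589 km = 6.589×10⁶ m.
r₂ = 25870 km = 2.587×10⁷ m.
Transfer ellipse a_t = (r₁ + r₂)/2 = 1.623×10⁷ m.
At r₁: circular v_c1 = √(μ/r₁) = 7778 m/s; transfer-perigee v_p = √[μ(2/r₁ − 1/a_t)] = 9819 m/s.
Δv₁ = v_p − v_c1 = 2042 m/s.
= 2.042 km/s.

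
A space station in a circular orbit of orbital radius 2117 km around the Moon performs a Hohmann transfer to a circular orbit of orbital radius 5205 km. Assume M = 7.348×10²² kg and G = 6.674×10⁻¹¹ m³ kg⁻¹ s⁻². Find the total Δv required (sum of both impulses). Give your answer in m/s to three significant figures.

Δv_total ≈ 525 m/s

μ = GM = 6.674×10⁻¹¹ × 7.348×10²² = 4.904×10¹² m³/s².
r₁ = 2117 km = 2.117×10⁶ m.
r₂ = 5205 km = 5.205×10⁶ m.
Transfer ellipse a_t = (r₁ + r₂)/2 = 3.661×10⁶ m.
At r₁: circular v_c1 = √(μ/r₁) = 1522 m/s; transfer-perilune v_p = √[μ(2/r₁ − 1/a_t)] = 1815 m/s.
Δv₁ = v_p − v_c1 = 292.8 m/s.
At r₂: circular v_c2 = √(μ/r₂) = 970.7 m/s; transfer-apolune v_a = √[μ(2/r₂ − 1/a_t)] = 738.1 m/s.
Δv₂ = v_c2 − v_a = 232.5 m/s.
Total Δv = Δv₁ + Δv₂ = 525.3 m/s.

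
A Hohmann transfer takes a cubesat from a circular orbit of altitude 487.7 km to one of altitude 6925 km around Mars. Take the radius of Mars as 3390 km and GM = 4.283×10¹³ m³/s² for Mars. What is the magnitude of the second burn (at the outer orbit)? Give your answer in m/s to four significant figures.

r₁ = 3390 + 487.7 = 3877.7 km = 3.8777×10⁶ m.
r₂ = 3390 + 6925 = 10315 km = 1.0315×10⁷ m.
Transfer ellipse a_t = (r₁ + r₂)/2 = 7.096×10⁶ m.
At r₁: circular v_c1 = √(μ/r₁) = 3323 m/s; transfer-periapsis v_p = √[μ(2/r₁ − 1/a_t)] = 4007 m/s.
At r₂: circular v_c2 = √(μ/r₂) = 2038 m/s; transfer-apoapsis v_a = √[μ(2/r₂ − 1/a_t)] = 1506 m/s.
Δv₂ = v_c2 − v_a = 531.4 m/s.

Δv ≈ 531.4 m/s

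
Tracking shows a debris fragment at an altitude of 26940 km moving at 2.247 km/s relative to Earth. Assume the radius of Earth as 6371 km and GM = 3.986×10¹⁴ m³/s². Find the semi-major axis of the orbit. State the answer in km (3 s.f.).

r = 6371 + 26940 = 33311 km = 3.331×10⁷ m.
Vis-viva rearranged: 1/a = 2/r − v²/μ = 6.004×10⁻⁸ − 1.267×10⁻⁸ = 4.737×10⁻⁸ m⁻¹.
a = 2.111×10⁷ m = 21109 km.

a ≈ 21100 km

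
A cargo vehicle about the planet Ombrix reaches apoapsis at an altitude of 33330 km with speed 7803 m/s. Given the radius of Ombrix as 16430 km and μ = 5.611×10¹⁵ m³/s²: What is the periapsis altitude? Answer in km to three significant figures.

periapsis altitude ≈ 1970 km

r_a = 16430 + 33330 = 49760 km = 4.976×10⁷ m.
Specific energy ε = v²/2 − μ/r = -8.232×10⁷ J/kg, so a = −μ/(2ε) = 3.408×10⁷ m.
The apsides satisfy r_p + r_a = 2a, so the periapsis radius is 2a − r_a = 1.840×10⁷ m = 18403 km.
Periapsis altitude = 18403 − 16430 = 1972.6 km.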